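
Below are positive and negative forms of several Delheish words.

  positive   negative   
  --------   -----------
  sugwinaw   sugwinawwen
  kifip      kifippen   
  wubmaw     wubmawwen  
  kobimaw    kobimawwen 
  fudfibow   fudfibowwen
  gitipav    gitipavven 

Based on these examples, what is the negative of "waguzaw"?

waguzawwen

Every pair shown (sugwinaw → sugwinawwen, kifip → kifippen, wubmaw → wubmawwen, …) follows the same rule: double the final consonant and add -en.
So waguzaw → waguzawwen.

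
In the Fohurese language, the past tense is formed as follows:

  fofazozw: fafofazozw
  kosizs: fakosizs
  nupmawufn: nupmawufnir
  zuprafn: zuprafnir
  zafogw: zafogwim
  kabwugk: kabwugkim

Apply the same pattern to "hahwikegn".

"hahwikegn" has second-to-last letter 'g'. The stems whose second-to-last letter is 'g' (zafogw → zafogwim, kabwugk → kabwugkim) add -im.
The other patterns: stems whose second-to-last letter is 'z' add the prefix fa-; stems whose second-to-last letter is 'f' add -ir.
So hahwikegn → hahwikegnim.

hahwikegnim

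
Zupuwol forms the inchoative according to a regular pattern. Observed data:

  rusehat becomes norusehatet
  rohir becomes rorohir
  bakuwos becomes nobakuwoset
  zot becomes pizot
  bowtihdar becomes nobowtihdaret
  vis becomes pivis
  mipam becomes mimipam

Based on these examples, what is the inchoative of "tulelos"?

notuleloset

"tulelos" has 3 vowels. The stems with 3 vowels (bowtihdar → nobowtihdaret, rusehat → norusehatet, bakuwos → nobakuwoset) add no- … -et around the stem.
So tulelos → notuleloset.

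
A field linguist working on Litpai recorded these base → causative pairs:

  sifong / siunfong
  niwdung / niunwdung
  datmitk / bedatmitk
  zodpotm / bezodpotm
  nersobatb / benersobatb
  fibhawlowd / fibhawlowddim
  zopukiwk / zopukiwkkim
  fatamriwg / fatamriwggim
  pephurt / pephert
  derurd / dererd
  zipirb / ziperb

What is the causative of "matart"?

datmitk and zopukiwk both end in -k yet inflect differently (bedatmitk, zopukiwkkim), so the final letter is not what conditions the rule; the second-to-last letter is.
"matart" has second-to-last letter 'r'. The stems whose second-to-last letter is 'r' (pephurt → pephert, derurd → dererd, zipirb → ziperb) change the last vowel to 'e'.
The other patterns: stems whose second-to-last letter is 'n' insert -un- after the first vowel; stems whose second-to-last letter is 't' add the prefix be-; stems whose second-to-last letter is 'w' double the final consonant and add -im.
So matart → matert.

matert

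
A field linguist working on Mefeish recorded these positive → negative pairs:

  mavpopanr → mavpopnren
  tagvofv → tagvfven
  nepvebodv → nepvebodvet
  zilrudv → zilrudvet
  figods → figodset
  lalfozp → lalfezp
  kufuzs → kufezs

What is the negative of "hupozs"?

tagvofv and nepvebodv both end in -v yet inflect differently (tagvfven, nepvebodvet), so the final letter is not what conditions the rule; the second-to-last letter is.
"hupozs" has second-to-last letter 'z'. The stems whose second-to-last letter is 'z' (lalfozp → lalfezp, kufuzs → kufezs) change the last vowel to 'e'.
The other patterns: stems whose second-to-last letter is 'f' or 'n' delete the last vowel and add -en; stems whose second-to-last letter is 'd' add -et.
So hupozs → hupezs.

hupezs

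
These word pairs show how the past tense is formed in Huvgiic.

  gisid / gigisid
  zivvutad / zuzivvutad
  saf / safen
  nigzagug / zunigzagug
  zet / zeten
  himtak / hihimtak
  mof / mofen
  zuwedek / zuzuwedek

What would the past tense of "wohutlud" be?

gisid and zivvutad both end in -d yet inflect differently (gigisid, zuzivvutad), so the final letter is not what conditions the rule; the number of vowels is.
"wohutlud" has 3 vowels. The stems with 3 vowels (nigzagug → zunigzagug, zivvutad → zuzivvutad, zuwedek → zuzuwedek) add the prefix zu-.
So wohutlud → zuwohutlud.

zuwohutlud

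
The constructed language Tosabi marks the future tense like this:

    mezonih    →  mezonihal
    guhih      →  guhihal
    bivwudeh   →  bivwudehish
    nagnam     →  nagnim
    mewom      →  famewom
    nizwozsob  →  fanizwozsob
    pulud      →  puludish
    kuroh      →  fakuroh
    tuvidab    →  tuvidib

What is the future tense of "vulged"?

vulgedish

bivwudeh and guhih both end in -h yet inflect differently (bivwudehish, guhihal), so the final letter is not what conditions the rule; the last vowel is.
"vulged" has last vowel 'e'. The one such stem in the data (bivwudeh → bivwudehish) adds -ish, so the same rule applies.
So vulged → vulgedish.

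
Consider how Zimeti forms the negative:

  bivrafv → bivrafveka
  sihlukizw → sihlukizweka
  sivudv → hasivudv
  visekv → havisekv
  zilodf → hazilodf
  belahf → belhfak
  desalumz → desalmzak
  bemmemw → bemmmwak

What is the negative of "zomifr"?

zomifreka

bivrafv and sivudv both end in -v yet inflect differently (bivrafveka, hasivudv), so the final letter is not what conditions the rule; the second-to-last letter is.
"zomifr" has second-to-last letter 'f'. The one such stem in the data (bivrafv → bivrafveka) adds -eka, so the same rule applies.
The other patterns: stems whose second-to-last letter is 'd' or 'k' add the prefix ha-; stems whose second-to-last letter is 'h' or 'm' delete the last vowel and add -ak.
So zomifr → zomifreka.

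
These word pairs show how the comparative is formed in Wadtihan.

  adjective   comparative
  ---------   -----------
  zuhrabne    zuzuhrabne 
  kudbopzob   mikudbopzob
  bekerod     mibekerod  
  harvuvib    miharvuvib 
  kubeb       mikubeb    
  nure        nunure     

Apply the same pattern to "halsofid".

nure and kubeb both have last vowel 'e' yet inflect differently (nunure, mikubeb), so the last vowel is not what conditions the rule; whether the stem ends in a vowel or a consonant is.
"halsofid" ends in a consonant. The stems ending in a consonant (kudbopzob → mikudbopzob, kubeb → mikubeb, harvuvib → miharvuvib) add the prefix mi-.
The other pattern: stems ending in a vowel repeat the first consonant+vowel as a prefix.
So halsofid → mihalsofid.

mihalsofid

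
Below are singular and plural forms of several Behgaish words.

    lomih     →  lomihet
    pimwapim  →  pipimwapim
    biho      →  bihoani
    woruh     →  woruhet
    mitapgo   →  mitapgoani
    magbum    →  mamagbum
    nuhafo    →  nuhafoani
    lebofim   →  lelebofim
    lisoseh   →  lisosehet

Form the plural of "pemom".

pepemom

lomih and lebofim both have last vowel 'i' yet inflect differently (lomihet, lelebofim), so the last vowel is not what conditions the rule; the final letter is.
"pemom" ends in -m. The stems ending in -m (lebofim → lelebofim, magbum → mamagbum, pimwapim → pipimwapim) repeat the first consonant+vowel as a prefix.
The other patterns: stems ending in -h add -et; stems ending in -o add -ani.
So pemom → pepemom.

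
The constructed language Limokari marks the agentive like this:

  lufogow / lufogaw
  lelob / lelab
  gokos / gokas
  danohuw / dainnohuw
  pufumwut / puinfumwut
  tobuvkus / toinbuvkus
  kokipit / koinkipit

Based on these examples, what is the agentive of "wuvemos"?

"wuvemos" has last vowel 'o'. The stems whose last vowel is 'o' (lufogow → lufogaw, lelob → lelab, gokos → gokas) change the last vowel to 'a'.
So wuvemos → wuvemas.

wuvemas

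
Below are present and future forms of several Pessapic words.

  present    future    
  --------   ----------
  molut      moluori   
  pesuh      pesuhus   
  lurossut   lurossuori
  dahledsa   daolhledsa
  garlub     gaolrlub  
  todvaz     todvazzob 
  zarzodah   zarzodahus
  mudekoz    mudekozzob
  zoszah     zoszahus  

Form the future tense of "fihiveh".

todvaz and zoszah both have last vowel 'a' yet inflect differently (todvazzob, zoszahus), so the last vowel is not what conditions the rule; the final letter is.
"fihiveh" ends in -h. The stems ending in -h (zoszah → zoszahus, zarzodah → zarzodahus, pesuh → pesuhus) add -us.
The other patterns: stems ending in -z double the final consonant and add -ob; stems ending in -t drop the final letter and add -ori; stems ending in -a or -b insert -ol- after the first vowel.
So fihiveh → fihivehus.

fihivehus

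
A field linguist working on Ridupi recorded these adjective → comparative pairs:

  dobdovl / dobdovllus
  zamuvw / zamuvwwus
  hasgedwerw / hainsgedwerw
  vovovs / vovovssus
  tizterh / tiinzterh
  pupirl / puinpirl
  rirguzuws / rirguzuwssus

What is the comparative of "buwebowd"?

buwebowddus

pupirl and dobdovl both end in -l yet inflect differently (puinpirl, dobdovllus), so the final letter is not what conditions the rule; the second-to-last letter is.
"buwebowd" has second-to-last letter 'w'. The one such stem in the data (rirguzuws → rirguzuwssus) doubles the final consonant and adds -us (as do dobdovl, zamuvw), so the same rule applies.
The other pattern: stems whose second-to-last letter is 'r' insert -in- after the first vowel.
So buwebowd → buwebowddus.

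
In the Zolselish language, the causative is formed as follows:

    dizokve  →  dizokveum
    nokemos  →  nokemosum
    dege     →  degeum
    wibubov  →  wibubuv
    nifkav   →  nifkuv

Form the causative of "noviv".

nokemos and wibubov both have last vowel 'o' yet inflect differently (nokemosum, wibubuv), so the last vowel is not what conditions the rule; the final letter is.
"noviv" ends in -v. The stems ending in -v (wibubov → wibubuv, nifkav → nifkuv) change the last vowel to 'u'.
The other pattern: stems ending in -e or -s add -um.
So noviv → novuv.

novuv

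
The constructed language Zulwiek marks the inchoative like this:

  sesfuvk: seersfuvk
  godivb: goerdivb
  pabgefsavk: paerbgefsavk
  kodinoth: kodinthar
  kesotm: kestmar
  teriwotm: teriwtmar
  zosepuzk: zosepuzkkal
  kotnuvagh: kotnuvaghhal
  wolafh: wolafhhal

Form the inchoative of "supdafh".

supdafhhal

sesfuvk and zosepuzk both end in -k yet inflect differently (seersfuvk, zosepuzkkal), so the final letter is not what conditions the rule; the second-to-last letter is.
"supdafh" has second-to-last letter 'f'. The one such stem in the data (wolafh → wolafhhal) doubles the final consonant and adds -al (as do zosepuzk, kotnuvagh), so the same rule applies.
The other patterns: stems whose second-to-last letter is 'v' insert -er- after the first vowel; stems whose second-to-last letter is 't' delete the last vowel and add -ar.
So supdafh → supdafhhal.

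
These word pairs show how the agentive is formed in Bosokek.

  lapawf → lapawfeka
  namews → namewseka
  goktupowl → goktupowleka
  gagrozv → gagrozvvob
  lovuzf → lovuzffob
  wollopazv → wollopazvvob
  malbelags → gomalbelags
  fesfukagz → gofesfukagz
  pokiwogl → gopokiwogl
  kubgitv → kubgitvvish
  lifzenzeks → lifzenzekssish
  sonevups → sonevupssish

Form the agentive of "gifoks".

gifokssish

lapawf and lovuzf both end in -f yet inflect differently (lapawfeka, lovuzffob), so the final letter is not what conditions the rule; the second-to-last letter is.
"gifoks" has second-to-last letter 'k'. The one such stem in the data (lifzenzeks → lifzenzekssish) doubles the final consonant and adds -ish (as do kubgitv, sonevups), so the same rule applies.
The other patterns: stems whose second-to-last letter is 'w' add -eka; stems whose second-to-last letter is 'z' double the final consonant and add -ob; stems whose second-to-last letter is 'g' add the prefix go-.
So gifoks → gifokssish.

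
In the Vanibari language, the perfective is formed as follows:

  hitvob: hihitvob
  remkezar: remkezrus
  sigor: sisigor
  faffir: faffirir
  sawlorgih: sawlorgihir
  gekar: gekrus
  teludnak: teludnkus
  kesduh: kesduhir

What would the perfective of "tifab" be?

"tifab" has last vowel 'a'. The stems whose last vowel is 'a' (teludnak → teludnkus, remkezar → remkezrus, gekar → gekrus) delete the last vowel and add -us.
The other patterns: stems whose last vowel is 'o' repeat the first consonant+vowel as a prefix; stems whose last vowel is 'i' or 'u' add -ir.
So tifab → tifbus.

tifbus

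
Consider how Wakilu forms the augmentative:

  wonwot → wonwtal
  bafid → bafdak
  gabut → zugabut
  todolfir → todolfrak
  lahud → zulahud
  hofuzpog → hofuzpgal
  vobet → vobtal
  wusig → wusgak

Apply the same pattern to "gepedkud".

zugepedkud

bafid and lahud both end in -d yet inflect differently (bafdak, zulahud), so the final letter is not what conditions the rule; the last vowel is.
"gepedkud" has last vowel 'u'. The stems whose last vowel is 'u' (lahud → zulahud, gabut → zugabut) add the prefix zu-.
The other patterns: stems whose last vowel is 'i' delete the last vowel and add -ak; stems whose last vowel is 'e' or 'o' delete the last vowel and add -al.
So gepedkud → zugepedkud.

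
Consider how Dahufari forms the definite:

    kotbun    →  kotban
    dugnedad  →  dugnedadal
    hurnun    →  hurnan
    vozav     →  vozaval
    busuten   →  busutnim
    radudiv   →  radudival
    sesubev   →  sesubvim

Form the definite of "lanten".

lantnim

radudiv and sesubev both end in -v yet inflect differently (radudival, sesubvim), so the final letter is not what conditions the rule; the last vowel is.
"lanten" has last vowel 'e'. The stems whose last vowel is 'e' (sesubev → sesubvim, busuten → busutnim) delete the last vowel and add -im.
So lanten → lantnim.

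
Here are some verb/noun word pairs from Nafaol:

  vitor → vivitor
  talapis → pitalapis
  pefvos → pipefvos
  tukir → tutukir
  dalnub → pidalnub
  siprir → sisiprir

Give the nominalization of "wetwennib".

vitor and pefvos both have last vowel 'o' yet inflect differently (vivitor, pipefvos), so the last vowel is not what conditions the rule; the final letter is.
"wetwennib" ends in -b. The one such stem in the data (dalnub → pidalnub) adds the prefix pi-, so the same rule applies.
So wetwennib → piwetwennib.

piwetwennib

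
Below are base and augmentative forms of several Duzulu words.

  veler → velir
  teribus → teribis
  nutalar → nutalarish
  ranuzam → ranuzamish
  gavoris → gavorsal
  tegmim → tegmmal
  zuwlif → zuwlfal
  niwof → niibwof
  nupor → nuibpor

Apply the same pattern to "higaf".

"higaf" has last vowel 'a'. The stems whose last vowel is 'a' (nutalar → nutalarish, ranuzam → ranuzamish) add -ish.
So higaf → higafish.

higafish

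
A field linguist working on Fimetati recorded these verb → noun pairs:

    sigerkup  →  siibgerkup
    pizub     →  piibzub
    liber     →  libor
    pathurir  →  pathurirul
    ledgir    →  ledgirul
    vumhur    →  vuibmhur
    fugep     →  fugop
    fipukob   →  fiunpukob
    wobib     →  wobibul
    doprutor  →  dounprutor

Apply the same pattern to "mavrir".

mavrirul

ledgir and vumhur both end in -r yet inflect differently (ledgirul, vuibmhur), so the final letter is not what conditions the rule; the last vowel is.
"mavrir" has last vowel 'i'. The stems whose last vowel is 'i' (ledgir → ledgirul, wobib → wobibul, pathurir → pathurirul) add -ul.
The other patterns: stems whose last vowel is 'u' insert -ib- after the first vowel; stems whose last vowel is 'o' insert -un- after the first vowel; stems whose last vowel is 'e' change the last vowel to 'o'.
So mavrir → mavrirul.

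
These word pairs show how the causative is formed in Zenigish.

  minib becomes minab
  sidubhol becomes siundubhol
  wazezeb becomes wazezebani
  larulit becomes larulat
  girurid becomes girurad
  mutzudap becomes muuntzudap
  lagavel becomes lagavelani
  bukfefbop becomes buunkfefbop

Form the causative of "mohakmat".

wazezeb and minib both end in -b yet inflect differently (wazezebani, minab), so the final letter is not what conditions the rule; the last vowel is.
"mohakmat" has last vowel 'a'. The one such stem in the data (mutzudap → muuntzudap) inserts -un- after the first vowel (as do bukfefbop, sidubhol), so the same rule applies.
So mohakmat → mounhakmat.

mounhakmat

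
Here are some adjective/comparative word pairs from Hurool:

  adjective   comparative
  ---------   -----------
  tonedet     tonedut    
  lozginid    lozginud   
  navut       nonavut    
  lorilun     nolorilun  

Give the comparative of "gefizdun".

nogefizdun

"gefizdun" has last vowel 'u'. The stems whose last vowel is 'u' (navut → nonavut, lorilun → nolorilun) add the prefix no-.
The other pattern: stems whose last vowel is 'e' or 'i' change the last vowel to 'u'.
So gefizdun → nogefizdun.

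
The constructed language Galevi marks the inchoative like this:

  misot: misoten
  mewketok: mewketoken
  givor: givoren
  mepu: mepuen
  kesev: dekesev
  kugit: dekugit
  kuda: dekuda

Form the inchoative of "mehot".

misot and kugit both end in -t yet inflect differently (misoten, dekugit), so the final letter is not what conditions the rule; the first letter is.
"mehot" begins with m-. The stems beginning with m- (misot → misoten, mewketok → mewketoken, mepu → mepuen) add -en.
The other pattern: stems beginning with k- add the prefix de-.
So mehot → mehoten.

mehoten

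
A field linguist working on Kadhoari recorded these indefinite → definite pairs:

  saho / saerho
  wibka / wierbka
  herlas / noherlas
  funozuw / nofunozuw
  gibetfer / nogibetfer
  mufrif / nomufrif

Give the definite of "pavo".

"pavo" ends in a vowel. The stems ending in a vowel (saho → saerho, wibka → wierbka) insert -er- after the first vowel.
The other pattern: stems ending in a consonant add the prefix no-.
So pavo → paervo.

paervo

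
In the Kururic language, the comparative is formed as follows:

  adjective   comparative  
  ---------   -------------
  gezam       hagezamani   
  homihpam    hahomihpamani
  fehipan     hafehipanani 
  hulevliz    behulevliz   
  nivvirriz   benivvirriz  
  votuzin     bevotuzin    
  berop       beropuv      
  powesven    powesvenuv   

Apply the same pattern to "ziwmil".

beziwmil

fehipan and votuzin both end in -n yet inflect differently (hafehipanani, bevotuzin), so the final letter is not what conditions the rule; the last vowel is.
"ziwmil" has last vowel 'i'. The stems whose last vowel is 'i' (hulevliz → behulevliz, nivvirriz → benivvirriz, votuzin → bevotuzin) add the prefix be-.
The other patterns: stems whose last vowel is 'a' add ha- … -ani around the stem; stems whose last vowel is 'e' or 'o' add -uv.
So ziwmil → beziwmil.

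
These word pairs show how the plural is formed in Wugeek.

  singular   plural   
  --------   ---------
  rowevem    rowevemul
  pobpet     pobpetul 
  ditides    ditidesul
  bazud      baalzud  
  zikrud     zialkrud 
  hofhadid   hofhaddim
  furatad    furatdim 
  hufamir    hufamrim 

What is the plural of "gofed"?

"gofed" has last vowel 'e'. The stems whose last vowel is 'e' (rowevem → rowevemul, pobpet → pobpetul, ditides → ditidesul) add -ul.
So gofed → gofedul.

gofedul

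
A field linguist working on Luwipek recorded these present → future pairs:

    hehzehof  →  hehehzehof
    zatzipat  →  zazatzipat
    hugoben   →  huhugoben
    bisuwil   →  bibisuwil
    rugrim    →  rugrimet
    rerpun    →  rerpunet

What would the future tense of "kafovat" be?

kakafovat

"kafovat" has 3 vowels. The stems with 3 vowels (hehzehof → hehehzehof, zatzipat → zazatzipat, hugoben → huhugoben) repeat the first consonant+vowel as a prefix.
So kafovat → kakafovat.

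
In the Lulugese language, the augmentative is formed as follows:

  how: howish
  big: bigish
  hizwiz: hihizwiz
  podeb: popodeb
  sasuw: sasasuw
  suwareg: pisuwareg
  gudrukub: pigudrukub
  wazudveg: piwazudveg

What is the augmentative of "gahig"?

how and sasuw both end in -w yet inflect differently (howish, sasasuw), so the final letter is not what conditions the rule; the number of vowels is.
"gahig" has 2 vowels. The stems with 2 vowels (hizwiz → hihizwiz, podeb → popodeb, sasuw → sasasuw) repeat the first consonant+vowel as a prefix.
So gahig → gagahig.

gagahig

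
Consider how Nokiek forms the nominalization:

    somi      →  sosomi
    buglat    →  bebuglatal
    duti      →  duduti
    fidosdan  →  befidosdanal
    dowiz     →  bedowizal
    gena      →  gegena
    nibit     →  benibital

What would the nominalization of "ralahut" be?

beralahutal

duti and dowiz both have last vowel 'i' yet inflect differently (duduti, bedowizal), so the last vowel is not what conditions the rule; whether the stem ends in a vowel or a consonant is.
"ralahut" ends in a consonant. The stems ending in a consonant (dowiz → bedowizal, fidosdan → befidosdanal, nibit → benibital) add be- … -al around the stem.
The other pattern: stems ending in a vowel repeat the first consonant+vowel as a prefix.
So ralahut → beralahutal.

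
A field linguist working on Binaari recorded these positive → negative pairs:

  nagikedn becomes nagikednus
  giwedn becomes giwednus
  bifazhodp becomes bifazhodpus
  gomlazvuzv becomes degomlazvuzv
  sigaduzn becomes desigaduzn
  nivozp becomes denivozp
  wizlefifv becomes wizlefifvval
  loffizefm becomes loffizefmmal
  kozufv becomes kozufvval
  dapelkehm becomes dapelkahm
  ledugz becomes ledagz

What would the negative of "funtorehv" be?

funtorahv

nagikedn and sigaduzn both end in -n yet inflect differently (nagikednus, desigaduzn), so the final letter is not what conditions the rule; the second-to-last letter is.
"funtorehv" has second-to-last letter 'h'. The one such stem in the data (dapelkehm → dapelkahm) changes the last vowel to 'a' (as does ledugz), so the same rule applies.
The other patterns: stems whose second-to-last letter is 'd' add -us; stems whose second-to-last letter is 'z' add the prefix de-; stems whose second-to-last letter is 'f' double the final consonant and add -al.
So funtorehv → funtorahv.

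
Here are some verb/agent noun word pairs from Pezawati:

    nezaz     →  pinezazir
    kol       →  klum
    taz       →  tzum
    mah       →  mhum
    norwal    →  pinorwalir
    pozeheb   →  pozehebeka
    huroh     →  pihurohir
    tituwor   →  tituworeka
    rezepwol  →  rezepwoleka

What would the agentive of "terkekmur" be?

terkekmureka

mah and huroh both end in -h yet inflect differently (mhum, pihurohir), so the final letter is not what conditions the rule; the number of vowels is.
"terkekmur" has 3 vowels. The stems with 3 vowels (rezepwol → rezepwoleka, tituwor → tituworeka, pozeheb → pozehebeka) add -eka.
The other patterns: stems with 1 vowel delete the last vowel and add -um; stems with 2 vowels add pi- … -ir around the stem.
So terkekmur → terkekmureka.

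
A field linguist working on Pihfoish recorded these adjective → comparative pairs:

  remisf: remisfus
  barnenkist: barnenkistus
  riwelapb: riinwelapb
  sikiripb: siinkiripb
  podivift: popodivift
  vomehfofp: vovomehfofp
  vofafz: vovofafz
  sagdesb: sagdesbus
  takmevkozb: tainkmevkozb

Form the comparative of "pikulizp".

podivift and barnenkist both end in -t yet inflect differently (popodivift, barnenkistus), so the final letter is not what conditions the rule; the second-to-last letter is.
"pikulizp" has second-to-last letter 'z'. The one such stem in the data (takmevkozb → tainkmevkozb) inserts -in- after the first vowel (as do riwelapb, sikiripb), so the same rule applies.
The other patterns: stems whose second-to-last letter is 'f' repeat the first consonant+vowel as a prefix; stems whose second-to-last letter is 's' add -us.
So pikulizp → piinkulizp.

piinkulizp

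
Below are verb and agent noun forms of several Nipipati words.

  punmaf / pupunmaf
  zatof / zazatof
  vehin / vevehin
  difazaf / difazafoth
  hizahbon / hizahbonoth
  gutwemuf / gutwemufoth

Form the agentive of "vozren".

vehin and hizahbon both end in -n yet inflect differently (vevehin, hizahbonoth), so the final letter is not what conditions the rule; the number of vowels is.
"vozren" has 2 vowels. The stems with 2 vowels (zatof → zazatof, punmaf → pupunmaf, vehin → vevehin) repeat the first consonant+vowel as a prefix.
So vozren → vovozren.

vovozren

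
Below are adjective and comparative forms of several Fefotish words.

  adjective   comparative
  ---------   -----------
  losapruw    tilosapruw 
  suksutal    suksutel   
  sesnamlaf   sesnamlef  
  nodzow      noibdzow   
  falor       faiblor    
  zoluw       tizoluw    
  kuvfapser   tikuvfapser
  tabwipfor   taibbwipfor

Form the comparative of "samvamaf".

nodzow and zoluw both end in -w yet inflect differently (noibdzow, tizoluw), so the final letter is not what conditions the rule; the last vowel is.
"samvamaf" has last vowel 'a'. The stems whose last vowel is 'a' (suksutal → suksutel, sesnamlaf → sesnamlef) change the last vowel to 'e'.
The other patterns: stems whose last vowel is 'o' insert -ib- after the first vowel; stems whose last vowel is 'e' or 'u' add the prefix ti-.
So samvamaf → samvamef.

samvamef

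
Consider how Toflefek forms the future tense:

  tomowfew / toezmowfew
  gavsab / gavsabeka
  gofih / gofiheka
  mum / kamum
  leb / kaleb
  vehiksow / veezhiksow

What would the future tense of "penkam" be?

leb and gavsab both end in -b yet inflect differently (kaleb, gavsabeka), so the final letter is not what conditions the rule; the number of vowels is.
"penkam" has 2 vowels. The stems with 2 vowels (gavsab → gavsabeka, gofih → gofiheka) add -eka.
The other patterns: stems with 1 vowel add the prefix ka-; stems with 3 vowels insert -ez- after the first vowel.
So penkam → penkameka.

penkameka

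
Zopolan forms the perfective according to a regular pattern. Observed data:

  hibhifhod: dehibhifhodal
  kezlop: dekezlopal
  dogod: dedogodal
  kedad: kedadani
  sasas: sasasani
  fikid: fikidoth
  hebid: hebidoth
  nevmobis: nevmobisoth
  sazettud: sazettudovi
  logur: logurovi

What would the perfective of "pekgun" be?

pekgunovi

hibhifhod and kedad both end in -d yet inflect differently (dehibhifhodal, kedadani), so the final letter is not what conditions the rule; the last vowel is.
"pekgun" has last vowel 'u'. The stems whose last vowel is 'u' (sazettud → sazettudovi, logur → logurovi) add -ovi.
The other patterns: stems whose last vowel is 'o' add de- … -al around the stem; stems whose last vowel is 'a' add -ani; stems whose last vowel is 'i' add -oth.
So pekgun → pekgunovi.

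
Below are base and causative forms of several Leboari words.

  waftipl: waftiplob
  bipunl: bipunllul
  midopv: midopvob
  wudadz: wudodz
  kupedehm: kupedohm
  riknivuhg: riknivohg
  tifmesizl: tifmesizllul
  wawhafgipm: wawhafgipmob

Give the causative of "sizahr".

sizohr

bipunl and waftipl both end in -l yet inflect differently (bipunllul, waftiplob), so the final letter is not what conditions the rule; the second-to-last letter is.
"sizahr" has second-to-last letter 'h'. The stems whose second-to-last letter is 'h' (riknivuhg → riknivohg, kupedehm → kupedohm) change the last vowel to 'o'.
So sizahr → sizohr.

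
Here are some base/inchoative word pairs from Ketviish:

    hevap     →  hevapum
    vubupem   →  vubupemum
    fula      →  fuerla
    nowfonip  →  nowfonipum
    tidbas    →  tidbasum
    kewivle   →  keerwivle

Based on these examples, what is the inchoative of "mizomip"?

mizomipum

"mizomip" ends in a consonant. The stems ending in a consonant (vubupem → vubupemum, hevap → hevapum, nowfonip → nowfonipum) add -um.
So mizomip → mizomipum.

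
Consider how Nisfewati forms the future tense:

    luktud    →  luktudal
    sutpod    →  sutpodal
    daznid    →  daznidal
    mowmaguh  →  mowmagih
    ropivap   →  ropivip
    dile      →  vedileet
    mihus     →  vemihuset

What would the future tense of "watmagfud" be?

luktud and mowmaguh both have last vowel 'u' yet inflect differently (luktudal, mowmagih), so the last vowel is not what conditions the rule; the final letter is.
"watmagfud" ends in -d. The stems ending in -d (luktud → luktudal, sutpod → sutpodal, daznid → daznidal) add -al.
The other patterns: stems ending in -h or -p change the last vowel to 'i'; stems ending in -e or -s add ve- … -et around the stem.
So watmagfud → watmagfudal.

watmagfudal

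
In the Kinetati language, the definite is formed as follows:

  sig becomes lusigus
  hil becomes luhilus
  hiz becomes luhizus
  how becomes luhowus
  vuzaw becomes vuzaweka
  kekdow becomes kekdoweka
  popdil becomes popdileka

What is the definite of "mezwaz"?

hil and popdil both end in -l yet inflect differently (luhilus, popdileka), so the final letter is not what conditions the rule; the number of vowels is.
"mezwaz" has 2 vowels. The stems with 2 vowels (popdil → popdileka, vuzaw → vuzaweka, kekdow → kekdoweka) add -eka.
So mezwaz → mezwazeka.

mezwazeka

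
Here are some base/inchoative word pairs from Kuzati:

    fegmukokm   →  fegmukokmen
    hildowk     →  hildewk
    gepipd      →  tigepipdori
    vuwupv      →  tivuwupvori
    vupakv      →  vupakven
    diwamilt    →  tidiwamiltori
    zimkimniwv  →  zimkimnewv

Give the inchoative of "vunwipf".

tivunwipfori

zimkimniwv and vupakv both end in -v yet inflect differently (zimkimnewv, vupakven), so the final letter is not what conditions the rule; the second-to-last letter is.
"vunwipf" has second-to-last letter 'p'. The stems whose second-to-last letter is 'p' (gepipd → tigepipdori, vuwupv → tivuwupvori) add ti- … -ori around the stem.
So vunwipf → tivunwipfori.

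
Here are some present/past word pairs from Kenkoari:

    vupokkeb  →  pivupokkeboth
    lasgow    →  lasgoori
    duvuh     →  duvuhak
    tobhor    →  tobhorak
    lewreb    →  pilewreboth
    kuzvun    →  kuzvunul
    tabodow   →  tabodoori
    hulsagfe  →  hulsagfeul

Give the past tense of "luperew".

lupereori

tobhor and lasgow both have last vowel 'o' yet inflect differently (tobhorak, lasgoori), so the last vowel is not what conditions the rule; the final letter is.
"luperew" ends in -w. The stems ending in -w (lasgow → lasgoori, tabodow → tabodoori) drop the final letter and add -ori.
The other patterns: stems ending in -h or -r add -ak; stems ending in -b add pi- … -oth around the stem; stems ending in -e or -n add -ul.
So luperew → lupereori.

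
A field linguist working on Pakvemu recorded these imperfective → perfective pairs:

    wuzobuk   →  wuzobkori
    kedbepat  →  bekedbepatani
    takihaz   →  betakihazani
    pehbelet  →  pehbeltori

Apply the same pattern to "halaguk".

halagkori

kedbepat and pehbelet both end in -t yet inflect differently (bekedbepatani, pehbeltori), so the final letter is not what conditions the rule; the last vowel is.
"halaguk" has last vowel 'u'. The one such stem in the data (wuzobuk → wuzobkori) deletes the last vowel and adds -ori (as does pehbelet), so the same rule applies.
The other pattern: stems whose last vowel is 'a' add be- … -ani around the stem.
So halaguk → halagkori.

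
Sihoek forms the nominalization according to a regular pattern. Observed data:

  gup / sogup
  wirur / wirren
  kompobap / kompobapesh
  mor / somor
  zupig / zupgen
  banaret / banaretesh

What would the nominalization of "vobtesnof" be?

vobtesnofesh

mor and wirur both end in -r yet inflect differently (somor, wirren), so the final letter is not what conditions the rule; the number of vowels is.
"vobtesnof" has 3 vowels. The stems with 3 vowels (kompobap → kompobapesh, banaret → banaretesh) add -esh.
The other patterns: stems with 1 vowel add the prefix so-; stems with 2 vowels delete the last vowel and add -en.
So vobtesnof → vobtesnofesh.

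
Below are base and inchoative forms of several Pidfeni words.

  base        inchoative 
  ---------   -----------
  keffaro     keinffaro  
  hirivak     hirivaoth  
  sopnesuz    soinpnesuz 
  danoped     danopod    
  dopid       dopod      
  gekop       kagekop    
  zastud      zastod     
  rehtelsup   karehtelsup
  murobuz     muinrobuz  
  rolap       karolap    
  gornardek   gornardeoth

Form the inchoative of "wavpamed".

"wavpamed" ends in -d. The stems ending in -d (zastud → zastod, dopid → dopod, danoped → danopod) change the last vowel to 'o'.
The other patterns: stems ending in -o or -z insert -in- after the first vowel; stems ending in -p add the prefix ka-; stems ending in -k drop the final letter and add -oth.
So wavpamed → wavpamod.

wavpamod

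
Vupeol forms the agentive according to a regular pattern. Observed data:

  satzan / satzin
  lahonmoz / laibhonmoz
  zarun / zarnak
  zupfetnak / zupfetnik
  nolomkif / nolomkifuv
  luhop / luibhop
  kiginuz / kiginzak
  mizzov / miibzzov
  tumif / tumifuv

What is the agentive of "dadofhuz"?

satzan and zarun both end in -n yet inflect differently (satzin, zarnak), so the final letter is not what conditions the rule; the last vowel is.
"dadofhuz" has last vowel 'u'. The stems whose last vowel is 'u' (zarun → zarnak, kiginuz → kiginzak) delete the last vowel and add -ak.
The other patterns: stems whose last vowel is 'o' insert -ib- after the first vowel; stems whose last vowel is 'a' change the last vowel to 'i'; stems whose last vowel is 'i' add -uv.
So dadofhuz → dadofhzak.

dadofhzak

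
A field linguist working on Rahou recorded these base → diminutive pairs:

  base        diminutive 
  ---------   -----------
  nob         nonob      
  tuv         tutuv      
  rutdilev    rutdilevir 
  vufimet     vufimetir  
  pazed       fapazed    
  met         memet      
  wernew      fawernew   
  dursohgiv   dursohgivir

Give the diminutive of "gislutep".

gislutepir

tuv and dursohgiv both end in -v yet inflect differently (tutuv, dursohgivir), so the final letter is not what conditions the rule; the number of vowels is.
"gislutep" has 3 vowels. The stems with 3 vowels (dursohgiv → dursohgivir, rutdilev → rutdilevir, vufimet → vufimetir) add -ir.
The other patterns: stems with 1 vowel repeat the first consonant+vowel as a prefix; stems with 2 vowels add the prefix fa-.
So gislutep → gislutepir.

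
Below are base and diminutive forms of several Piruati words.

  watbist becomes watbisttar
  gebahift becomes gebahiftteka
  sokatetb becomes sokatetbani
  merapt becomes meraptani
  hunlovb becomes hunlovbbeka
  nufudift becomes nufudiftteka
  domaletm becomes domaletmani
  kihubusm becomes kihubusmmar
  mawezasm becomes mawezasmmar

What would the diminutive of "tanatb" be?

watbist and merapt both end in -t yet inflect differently (watbisttar, meraptani), so the final letter is not what conditions the rule; the second-to-last letter is.
"tanatb" has second-to-last letter 't'. The stems whose second-to-last letter is 't' (domaletm → domaletmani, sokatetb → sokatetbani) add -ani.
The other patterns: stems whose second-to-last letter is 's' double the final consonant and add -ar; stems whose second-to-last letter is 'f' or 'v' double the final consonant and add -eka.
So tanatb → tanatbani.

tanatbani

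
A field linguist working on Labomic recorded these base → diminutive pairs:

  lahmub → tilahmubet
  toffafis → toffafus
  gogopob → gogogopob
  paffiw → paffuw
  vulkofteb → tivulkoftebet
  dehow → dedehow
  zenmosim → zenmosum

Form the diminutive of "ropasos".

roropasos

lahmub and gogopob both end in -b yet inflect differently (tilahmubet, gogogopob), so the final letter is not what conditions the rule; the last vowel is.
"ropasos" has last vowel 'o'. The stems whose last vowel is 'o' (gogopob → gogogopob, dehow → dedehow) repeat the first consonant+vowel as a prefix.
The other patterns: stems whose last vowel is 'i' change the last vowel to 'u'; stems whose last vowel is 'e' or 'u' add ti- … -et around the stem.
So ropasos → roropasos.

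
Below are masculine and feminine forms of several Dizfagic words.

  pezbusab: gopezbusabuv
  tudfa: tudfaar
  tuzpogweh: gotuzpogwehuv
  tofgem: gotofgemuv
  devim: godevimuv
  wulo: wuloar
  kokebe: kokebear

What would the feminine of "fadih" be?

gofadihuv

tudfa and pezbusab both have last vowel 'a' yet inflect differently (tudfaar, gopezbusabuv), so the last vowel is not what conditions the rule; whether the stem ends in a vowel or a consonant is.
"fadih" ends in a consonant. The stems ending in a consonant (pezbusab → gopezbusabuv, devim → godevimuv, tuzpogweh → gotuzpogwehuv) add go- … -uv around the stem.
So fadih → gofadihuv.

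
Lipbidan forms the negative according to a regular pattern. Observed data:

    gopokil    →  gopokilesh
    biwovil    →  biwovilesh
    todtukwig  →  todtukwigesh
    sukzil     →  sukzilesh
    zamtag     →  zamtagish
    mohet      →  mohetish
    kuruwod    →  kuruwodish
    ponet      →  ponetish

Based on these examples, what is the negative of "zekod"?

"zekod" has last vowel 'o'. The one such stem in the data (kuruwod → kuruwodish) adds -ish, so the same rule applies.
The other pattern: stems whose last vowel is 'i' add -esh.
So zekod → zekodish.

zekodish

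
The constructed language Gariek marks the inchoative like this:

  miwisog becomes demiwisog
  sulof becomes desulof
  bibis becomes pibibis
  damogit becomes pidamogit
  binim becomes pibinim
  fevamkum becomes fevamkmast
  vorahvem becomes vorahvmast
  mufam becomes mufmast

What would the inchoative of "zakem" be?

binim and fevamkum both end in -m yet inflect differently (pibinim, fevamkmast), so the final letter is not what conditions the rule; the last vowel is.
"zakem" has last vowel 'e'. The one such stem in the data (vorahvem → vorahvmast) deletes the last vowel and adds -ast (as do fevamkum, mufam), so the same rule applies.
So zakem → zakmast.

zakmast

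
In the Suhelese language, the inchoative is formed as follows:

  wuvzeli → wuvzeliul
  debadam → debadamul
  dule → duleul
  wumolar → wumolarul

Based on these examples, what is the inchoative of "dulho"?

dulhoul

Every pair shown (wuvzeli → wuvzeliul, debadam → debadamul, dule → duleul, …) follows the same rule: add -ul.
So dulho → dulhoul.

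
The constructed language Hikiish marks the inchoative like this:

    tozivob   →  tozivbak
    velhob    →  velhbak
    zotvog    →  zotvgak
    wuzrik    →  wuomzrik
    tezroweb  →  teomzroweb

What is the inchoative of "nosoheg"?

"nosoheg" has last vowel 'e'. The one such stem in the data (tezroweb → teomzroweb) inserts -om- after the first vowel (as does wuzrik), so the same rule applies.
So nosoheg → noomsoheg.

noomsoheg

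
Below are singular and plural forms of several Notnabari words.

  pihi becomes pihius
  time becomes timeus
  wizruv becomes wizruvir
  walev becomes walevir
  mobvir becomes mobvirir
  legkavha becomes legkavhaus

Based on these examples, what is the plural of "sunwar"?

"sunwar" ends in a consonant. The stems ending in a consonant (mobvir → mobvirir, wizruv → wizruvir, walev → walevir) add -ir.
The other pattern: stems ending in a vowel add -us.
So sunwar → sunwarir.

sunwarir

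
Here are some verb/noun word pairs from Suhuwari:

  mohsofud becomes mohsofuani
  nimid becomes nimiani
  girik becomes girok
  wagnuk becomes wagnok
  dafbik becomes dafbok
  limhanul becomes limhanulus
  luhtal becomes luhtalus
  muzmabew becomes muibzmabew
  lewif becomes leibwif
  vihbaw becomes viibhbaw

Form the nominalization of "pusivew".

puibsivew

nimid and girik both have last vowel 'i' yet inflect differently (nimiani, girok), so the last vowel is not what conditions the rule; the final letter is.
"pusivew" ends in -w. The stems ending in -w (muzmabew → muibzmabew, vihbaw → viibhbaw) insert -ib- after the first vowel.
The other patterns: stems ending in -d drop the final letter and add -ani; stems ending in -k change the last vowel to 'o'; stems ending in -l add -us.
So pusivew → puibsivew.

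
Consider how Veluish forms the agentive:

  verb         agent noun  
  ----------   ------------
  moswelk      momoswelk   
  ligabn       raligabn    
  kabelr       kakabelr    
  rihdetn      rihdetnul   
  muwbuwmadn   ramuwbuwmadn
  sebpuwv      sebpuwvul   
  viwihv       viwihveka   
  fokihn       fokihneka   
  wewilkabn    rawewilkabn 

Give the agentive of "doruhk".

doruhkeka

fokihn and wewilkabn both end in -n yet inflect differently (fokihneka, rawewilkabn), so the final letter is not what conditions the rule; the second-to-last letter is.
"doruhk" has second-to-last letter 'h'. The stems whose second-to-last letter is 'h' (fokihn → fokihneka, viwihv → viwihveka) add -eka.
The other patterns: stems whose second-to-last letter is 'l' repeat the first consonant+vowel as a prefix; stems whose second-to-last letter is 'b' or 'd' add the prefix ra-; stems whose second-to-last letter is 't' or 'w' add -ul.
So doruhk → doruhkeka.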